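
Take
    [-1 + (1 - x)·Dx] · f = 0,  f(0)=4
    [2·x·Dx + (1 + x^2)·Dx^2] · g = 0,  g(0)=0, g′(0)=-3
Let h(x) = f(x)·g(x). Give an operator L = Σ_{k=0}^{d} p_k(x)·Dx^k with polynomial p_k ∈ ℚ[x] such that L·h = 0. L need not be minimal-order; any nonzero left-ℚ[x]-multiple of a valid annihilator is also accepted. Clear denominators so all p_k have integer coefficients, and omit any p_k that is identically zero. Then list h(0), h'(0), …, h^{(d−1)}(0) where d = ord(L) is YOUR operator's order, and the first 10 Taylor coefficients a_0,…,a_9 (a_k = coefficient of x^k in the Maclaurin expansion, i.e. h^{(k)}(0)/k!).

f: a_k = 4, 4, 4, 4, 4, 4, 4, 4, 4, 4, …
g: a_k = 0, -3, 0, 1, 0, -3/5, 0, 3/7, 0, -1/3, …
L₀ := L_f ⊗_s L_g (sym. prod.), ord ≤ 2.
L = 2·x + (2 - 2·x + 4·x^2)·Dx + (-1 + x - x^2 + x^3)·Dx^2  (order 2).
h: a_k = 0, -12, -12, -8, -8, -52/5, -52/5, -304/35, -304/35, -1052/105, …
ICs: h(0) = 0, h′(0) = -12.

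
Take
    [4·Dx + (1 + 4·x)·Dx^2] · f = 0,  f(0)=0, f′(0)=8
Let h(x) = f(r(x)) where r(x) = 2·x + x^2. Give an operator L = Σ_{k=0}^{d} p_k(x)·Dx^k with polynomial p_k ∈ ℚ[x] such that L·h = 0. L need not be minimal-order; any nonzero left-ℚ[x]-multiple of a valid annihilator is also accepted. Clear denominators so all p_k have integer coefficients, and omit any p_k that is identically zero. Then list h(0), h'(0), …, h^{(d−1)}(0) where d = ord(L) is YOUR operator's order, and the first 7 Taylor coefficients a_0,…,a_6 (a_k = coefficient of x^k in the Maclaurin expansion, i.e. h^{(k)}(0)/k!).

f: a_k = 0, 8, -16, 128/3, -128, 2048/5, -4096/3, …
f∘r: x↦r, Dx↦Dx/r' in L_f ⇒ L₀.
L = (7 + 8·x + 4·x^2)·Dx + (1 + 9·x + 12·x^2 + 4·x^3)·Dx^2  (order 2).
h: a_k = 0, 16, -56, 832/3, -1552, 46336/5, -172928/3, …
ICs: h(0) = 0, h′(0) = 16.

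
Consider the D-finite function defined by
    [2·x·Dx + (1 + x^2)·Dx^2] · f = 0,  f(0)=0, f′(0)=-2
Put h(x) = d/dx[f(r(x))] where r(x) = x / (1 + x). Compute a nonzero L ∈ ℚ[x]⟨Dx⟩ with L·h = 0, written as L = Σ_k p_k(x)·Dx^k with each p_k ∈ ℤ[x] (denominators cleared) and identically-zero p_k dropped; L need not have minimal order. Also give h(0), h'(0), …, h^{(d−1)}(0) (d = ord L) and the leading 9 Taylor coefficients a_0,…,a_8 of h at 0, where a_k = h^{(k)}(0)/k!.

f: a_k = 0, -2, 0, 2/3, 0, -2/5, 0, 2/7, 0, …
L₀ from L_f via x↦r, Dx↦r'^{-1}Dx.
Derive L from L₀ (diff closure).
L = (2 + 4·x) + (1 + 2·x + 2·x^2)·Dx  (order 1).
h: a_k = -2, 4, -4, 0, 8, -16, 16, 0, -32, …
ICs: h(0) = -2.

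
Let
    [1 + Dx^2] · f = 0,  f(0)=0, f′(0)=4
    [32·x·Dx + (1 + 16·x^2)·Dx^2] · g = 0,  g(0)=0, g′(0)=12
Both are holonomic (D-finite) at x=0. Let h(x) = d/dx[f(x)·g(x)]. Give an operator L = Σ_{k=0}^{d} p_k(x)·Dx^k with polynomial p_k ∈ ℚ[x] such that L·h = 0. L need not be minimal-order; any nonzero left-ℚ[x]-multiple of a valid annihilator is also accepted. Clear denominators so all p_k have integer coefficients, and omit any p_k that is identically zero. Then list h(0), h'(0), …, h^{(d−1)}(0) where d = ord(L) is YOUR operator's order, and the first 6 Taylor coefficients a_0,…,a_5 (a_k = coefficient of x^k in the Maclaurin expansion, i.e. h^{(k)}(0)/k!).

f: a_k = 0, 4, 0, -2/3, 0, 1/30, …
g: a_k = 0, 12, 0, -64, 0, 3072/5, …
f·g: L₀ = L_f ⊗_s L_g, ord ≤ 2·2.
h=h₀': d/dx-closure on L₀ ⇒ L.
L = (209105 + 6893664·x^2 + 261353216·x^4 + 52248576·x^6 - 2162688·x^8 - 60817408·x^10 + 16777216·x^12) + (108608·x + 9933824·x^3 + 133857280·x^5 + 44564480·x^7 + 20971520·x^9 + 67108864·x^11)·Dx + (210210 + 6980800·x^2 + 263314944·x^4 + 66224128·x^6 + 4063232·x^8 - 54525952·x^10 + 33554432·x^12)·Dx^2 + (108608·x + 9933824·x^3 + 133857280·x^5 + 44564480·x^7 + 20971520·x^9 + 67108864·x^11)·Dx^3 + (1105 + 87136·x^2 + 1961728·x^4 + 13975552·x^6 + 6225920·x^8 + 6291456·x^10 + 16777216·x^12)·Dx^4  (order 4).
h: a_k = 0, 96, 0, -1056, 0, 15004, …
ICs: h(0) = 0, h′(0) = 96, h′′(0) = 0, h′′′(0) = -6336.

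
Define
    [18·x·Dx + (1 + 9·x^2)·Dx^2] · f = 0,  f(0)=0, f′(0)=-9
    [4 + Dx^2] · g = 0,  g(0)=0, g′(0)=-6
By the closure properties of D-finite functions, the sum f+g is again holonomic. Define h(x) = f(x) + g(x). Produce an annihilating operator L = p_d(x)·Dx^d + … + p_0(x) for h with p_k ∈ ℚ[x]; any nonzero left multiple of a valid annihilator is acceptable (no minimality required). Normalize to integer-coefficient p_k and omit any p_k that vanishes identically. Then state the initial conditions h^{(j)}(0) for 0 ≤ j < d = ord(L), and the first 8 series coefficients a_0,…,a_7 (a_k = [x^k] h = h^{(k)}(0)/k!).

L = (-3744·x + 37584·x^3 + 11664·x^5)·Dx + (-28 + 864·x^2 + 10692·x^4 + 5832·x^6)·Dx^2 + (-936·x + 9396·x^3 + 2916·x^5)·Dx^3 + (-7 + 216·x^2 + 2673·x^4 + 1458·x^6)·Dx^4  (order 4).
h: a_k = 0, -15, 0, 31, 0, -733/5, 0, 98423/105, …
ICs: h(0) = 0, h′(0) = -15, h′′(0) = 0, h′′′(0) = 186.

f: a_k = 0, -9, 0, 27, 0, -729/5, 0, 6561/7, …
g: a_k = 0, -6, 0, 4, 0, -4/5, 0, 8/105, …
f+g: L₀ = lclm(L_f,L_g), ord ≤ 2+2.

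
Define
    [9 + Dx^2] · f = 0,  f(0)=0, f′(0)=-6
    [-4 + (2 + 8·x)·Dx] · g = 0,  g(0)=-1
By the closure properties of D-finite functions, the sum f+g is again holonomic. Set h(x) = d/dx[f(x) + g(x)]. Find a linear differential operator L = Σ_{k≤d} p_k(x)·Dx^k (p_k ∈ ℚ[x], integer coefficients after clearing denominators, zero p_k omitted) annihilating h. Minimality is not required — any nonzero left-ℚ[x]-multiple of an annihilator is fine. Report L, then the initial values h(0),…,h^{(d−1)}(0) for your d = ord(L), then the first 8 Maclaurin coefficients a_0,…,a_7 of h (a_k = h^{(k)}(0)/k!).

L = (-414 - 432·x - 864·x^2) + (-63 - 468·x - 1296·x^2 - 1728·x^3)·Dx + (-46 - 48·x - 96·x^2)·Dx^2 + (-7 - 52·x - 144·x^2 - 192·x^3)·Dx^3  (order 3).
h: a_k = -8, 4, 15, 40, -641/4, 504, -73677/40, 6864, …
ICs: h(0) = -8, h′(0) = 4, h′′(0) = 30.

f: a_k = 0, -6, 0, 9, 0, -81/20, 0, 243/280, …
g: a_k = -1, -2, 2, -4, 10, -28, 84, -264, …
f+g: L₀ = lclm(L_f,L_g), ord ≤ 2+1.
Differentiate: ansatz ord ≤ ord L₀ ⇒ L.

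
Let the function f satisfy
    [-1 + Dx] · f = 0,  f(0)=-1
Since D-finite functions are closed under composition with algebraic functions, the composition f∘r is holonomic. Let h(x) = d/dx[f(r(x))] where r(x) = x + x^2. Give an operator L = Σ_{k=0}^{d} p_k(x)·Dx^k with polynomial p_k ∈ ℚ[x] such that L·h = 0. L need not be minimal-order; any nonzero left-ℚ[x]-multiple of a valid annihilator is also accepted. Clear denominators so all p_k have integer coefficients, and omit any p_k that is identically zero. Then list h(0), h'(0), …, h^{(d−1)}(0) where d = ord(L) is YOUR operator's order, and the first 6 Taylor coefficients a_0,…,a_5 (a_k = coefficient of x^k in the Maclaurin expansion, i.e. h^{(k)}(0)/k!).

L = (3 + 4·x + 4·x^2) + (-1 - 2·x)·Dx  (order 1).
h: a_k = -1, -3, -7/2, -25/6, -27/8, -331/120, …
ICs: h(0) = -1.

f: a_k = -1, -1, -1/2, -1/6, -1/24, -1/120, …
Change of var in L_f (x↦r) gives L₀.
Derive L from L₀ (diff closure).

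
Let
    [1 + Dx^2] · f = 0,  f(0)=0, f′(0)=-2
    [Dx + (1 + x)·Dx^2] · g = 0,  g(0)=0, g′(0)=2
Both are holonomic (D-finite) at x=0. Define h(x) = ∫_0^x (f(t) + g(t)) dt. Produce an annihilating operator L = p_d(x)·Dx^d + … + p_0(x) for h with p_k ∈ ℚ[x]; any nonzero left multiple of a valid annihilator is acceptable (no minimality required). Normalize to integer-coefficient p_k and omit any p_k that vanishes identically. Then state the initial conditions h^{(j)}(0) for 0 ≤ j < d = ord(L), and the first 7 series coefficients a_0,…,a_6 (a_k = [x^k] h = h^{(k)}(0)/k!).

f: a_k = 0, -2, 0, 1/3, 0, -1/60, 0, …
g: a_k = 0, 2, -1, 2/3, -1/2, 2/5, -1/3, …
Sum ⇒ L₀ = lclm(L_f,L_g) in ℚ(x)⟨Dx⟩.
Integrate: L := L₀·Dx.
L = (7 + 2·x + x^2)·Dx^2 + (3 + 5·x + 3·x^2 + x^3)·Dx^3 + (7 + 2·x + x^2)·Dx^4 + (3 + 5·x + 3·x^2 + x^3)·Dx^5  (order 5).
h: a_k = 0, 0, 0, -1/3, 1/4, -1/10, 23/360, …
ICs: h(0) = 0, h′(0) = 0, h′′(0) = 0, h′′′(0) = -2, h′′′′(0) = 6.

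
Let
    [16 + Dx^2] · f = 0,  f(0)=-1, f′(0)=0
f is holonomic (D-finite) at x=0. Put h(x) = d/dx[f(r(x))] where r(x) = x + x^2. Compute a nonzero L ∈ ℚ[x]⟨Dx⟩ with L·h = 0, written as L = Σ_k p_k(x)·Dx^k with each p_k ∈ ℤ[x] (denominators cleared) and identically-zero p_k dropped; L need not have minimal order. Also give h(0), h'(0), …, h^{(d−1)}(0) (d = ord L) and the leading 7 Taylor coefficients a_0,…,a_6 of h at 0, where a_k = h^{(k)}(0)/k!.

L = (28 + 128·x + 384·x^2 + 512·x^3 + 256·x^4) + (-6 - 12·x)·Dx + (1 + 4·x + 4·x^2)·Dx^2  (order 2).
h: a_k = 0, 16, 48, -32/3, -640/3, -5248/15, -896/15, …
ICs: h(0) = 0, h′(0) = 16.

f: a_k = -1, 0, 8, 0, -32/3, 0, 256/45, …
Substitute x→r, Dx→(1/r')Dx; clear ⇒ L₀.
h=h₀': d/dx-closure on L₀ ⇒ L.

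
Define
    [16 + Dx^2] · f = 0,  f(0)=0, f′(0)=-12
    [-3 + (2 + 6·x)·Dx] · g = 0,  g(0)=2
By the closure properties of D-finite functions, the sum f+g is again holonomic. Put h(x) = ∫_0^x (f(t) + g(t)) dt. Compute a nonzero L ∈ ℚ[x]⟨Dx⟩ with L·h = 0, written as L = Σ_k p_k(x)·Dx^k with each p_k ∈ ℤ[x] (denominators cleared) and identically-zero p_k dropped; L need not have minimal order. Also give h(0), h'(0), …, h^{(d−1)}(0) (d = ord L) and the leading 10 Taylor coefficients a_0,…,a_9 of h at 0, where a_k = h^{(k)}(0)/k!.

f: a_k = 0, -12, 0, 32, 0, -128/5, 0, 1024/105, 0, -2048/945, …
g: a_k = 2, 3, -9/4, 27/8, -405/64, 1701/128, -15309/512, 72171/1024, -2814669/16384, 14073345/32768, …
L₀ := lclm(L_f,L_g); ord L₀ ≤ 2+1.
∫: right-multiply L₀ by Dx.
L = (-4368 - 18432·x - 27648·x^2)·Dx + (1760 + 17568·x + 55296·x^2 + 55296·x^3)·Dx^2 + (-273 - 1152·x - 1728·x^2)·Dx^3 + (110 + 1098·x + 3456·x^2 + 3456·x^3)·Dx^4  (order 4).
h: a_k = 0, 2, -9/2, -3/4, 283/32, -81/64, -7879/3840, -2187/512, 8626531/860160, -312741/16384, …
ICs: h(0) = 0, h′(0) = 2, h′′(0) = -9, h′′′(0) = -9/2.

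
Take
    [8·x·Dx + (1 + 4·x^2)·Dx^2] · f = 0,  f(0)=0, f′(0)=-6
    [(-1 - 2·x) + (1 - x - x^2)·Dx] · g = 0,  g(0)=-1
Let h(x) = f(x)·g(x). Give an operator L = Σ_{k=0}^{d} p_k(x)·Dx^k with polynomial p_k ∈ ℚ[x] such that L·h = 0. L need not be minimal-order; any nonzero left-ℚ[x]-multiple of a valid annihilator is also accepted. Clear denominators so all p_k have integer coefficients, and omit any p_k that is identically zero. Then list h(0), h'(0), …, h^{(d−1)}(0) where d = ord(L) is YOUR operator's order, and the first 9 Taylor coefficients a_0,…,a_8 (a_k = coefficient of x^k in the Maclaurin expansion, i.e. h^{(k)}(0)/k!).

L = (2 + 8·x + 24·x^2) + (2 - 4·x + 16·x^2 + 24·x^3)·Dx + (-1 + x - 3·x^2 + 4·x^3 + 4·x^4)·Dx^2  (order 2).
h: a_k = 0, 6, 6, 4, 10, 166/5, 216/5, 754/35, 2266/35, …
ICs: h(0) = 0, h′(0) = 6.

f: a_k = 0, -6, 0, 8, 0, -96/5, 0, 384/7, 0, …
g: a_k = -1, -1, -2, -3, -5, -8, -13, -21, -34, …
Product ⇒ symmetric product L₀, ord ≤ 2.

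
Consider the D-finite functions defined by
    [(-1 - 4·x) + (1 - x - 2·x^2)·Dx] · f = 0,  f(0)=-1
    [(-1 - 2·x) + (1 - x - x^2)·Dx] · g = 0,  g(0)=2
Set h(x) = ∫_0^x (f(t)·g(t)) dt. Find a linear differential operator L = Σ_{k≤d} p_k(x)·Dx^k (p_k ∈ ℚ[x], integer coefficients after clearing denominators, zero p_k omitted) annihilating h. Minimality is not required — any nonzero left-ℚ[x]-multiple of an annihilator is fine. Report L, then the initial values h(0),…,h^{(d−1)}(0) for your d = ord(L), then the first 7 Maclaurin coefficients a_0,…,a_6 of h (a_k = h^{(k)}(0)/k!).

L = (-2 - 4·x + 9·x^2 + 8·x^3)·Dx + (1 - 2·x - 2·x^2 + 3·x^3 + 2·x^4)·Dx^2  (order 2).
h: a_k = 0, -2, -2, -4, -13/2, -12, -64/3, …
ICs: h(0) = 0, h′(0) = -2.

f: a_k = -1, -1, -3, -5, -11, -21, -43, …
g: a_k = 2, 2, 4, 6, 10, 16, 26, …
h₀=f·g: eliminate ⇒ L₀, order ≤ 1·1.
h=∫h₀ ⇒ L = L₀·Dx.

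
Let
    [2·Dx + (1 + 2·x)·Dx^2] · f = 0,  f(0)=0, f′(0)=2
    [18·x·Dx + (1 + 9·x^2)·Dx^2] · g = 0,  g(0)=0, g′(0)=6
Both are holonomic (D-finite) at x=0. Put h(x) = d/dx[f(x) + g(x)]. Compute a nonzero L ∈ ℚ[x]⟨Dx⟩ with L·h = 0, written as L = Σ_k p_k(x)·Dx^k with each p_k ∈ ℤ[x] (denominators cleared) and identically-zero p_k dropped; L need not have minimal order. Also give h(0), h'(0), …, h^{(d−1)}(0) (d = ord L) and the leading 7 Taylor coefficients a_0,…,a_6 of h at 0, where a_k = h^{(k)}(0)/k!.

L = (-18 - 108·x + 486·x^2 + 324·x^3) + (-13 - 36·x + 135·x^2 + 972·x^3 + 648·x^4)·Dx + (-1 + 7·x + 18·x^2 + 81·x^3 + 243·x^4 + 162·x^5)·Dx^2  (order 2).
h: a_k = 8, -4, -46, -16, 518, -64, -4246, …
ICs: h(0) = 8, h′(0) = -4.

f: a_k = 0, 2, -2, 8/3, -4, 32/5, -32/3, …
g: a_k = 0, 6, 0, -18, 0, 486/5, 0, …
L₀ := lclm(L_f,L_g); ord L₀ ≤ 2+2.
Derive L from L₀ (diff closure).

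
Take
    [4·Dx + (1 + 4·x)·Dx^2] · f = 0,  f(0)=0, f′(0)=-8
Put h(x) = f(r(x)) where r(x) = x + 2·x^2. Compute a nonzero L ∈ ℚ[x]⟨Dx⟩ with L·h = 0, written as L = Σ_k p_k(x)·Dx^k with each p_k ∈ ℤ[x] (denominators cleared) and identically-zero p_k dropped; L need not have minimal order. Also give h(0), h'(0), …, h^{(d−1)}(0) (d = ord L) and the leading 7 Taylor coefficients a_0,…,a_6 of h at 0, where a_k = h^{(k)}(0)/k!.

L = (16·x + 32·x^2)·Dx + (1 + 8·x + 24·x^2 + 32·x^3)·Dx^2  (order 2).
h: a_k = 0, -8, 0, 64/3, -64, 512/5, 0, …
ICs: h(0) = 0, h′(0) = -8.

f: a_k = 0, -8, 16, -128/3, 128, -2048/5, 4096/3, …
h₀=f(r): pull back L_f along r ⇒ L₀.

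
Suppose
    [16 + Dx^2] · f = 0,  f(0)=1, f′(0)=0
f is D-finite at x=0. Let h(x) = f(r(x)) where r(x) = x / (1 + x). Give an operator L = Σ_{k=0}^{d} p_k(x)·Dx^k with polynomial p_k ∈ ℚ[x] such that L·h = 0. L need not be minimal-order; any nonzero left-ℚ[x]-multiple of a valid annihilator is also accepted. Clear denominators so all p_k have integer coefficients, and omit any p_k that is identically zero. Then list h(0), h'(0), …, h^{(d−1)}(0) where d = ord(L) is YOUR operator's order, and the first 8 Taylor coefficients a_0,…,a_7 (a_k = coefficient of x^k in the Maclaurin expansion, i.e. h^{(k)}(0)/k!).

L = 16 + (2 + 6·x + 6·x^2 + 2·x^3)·Dx + (1 + 4·x + 6·x^2 + 4·x^3 + x^4)·Dx^2  (order 2).
h: a_k = 1, 0, -8, 16, -40/3, -32/3, 2744/45, -656/5, …
ICs: h(0) = 1, h′(0) = 0.

f: a_k = 1, 0, -8, 0, 32/3, 0, -256/45, 0, …
h₀=f(r): pull back L_f along r ⇒ L₀.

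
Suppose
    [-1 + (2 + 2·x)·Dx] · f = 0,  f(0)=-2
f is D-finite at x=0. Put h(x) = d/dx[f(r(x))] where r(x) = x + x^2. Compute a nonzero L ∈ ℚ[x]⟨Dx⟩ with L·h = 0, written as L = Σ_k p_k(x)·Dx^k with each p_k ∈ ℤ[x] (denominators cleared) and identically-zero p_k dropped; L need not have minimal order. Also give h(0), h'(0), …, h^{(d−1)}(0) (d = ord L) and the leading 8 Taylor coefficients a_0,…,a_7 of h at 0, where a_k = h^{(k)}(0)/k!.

L = 3 + (-2 - 6·x - 6·x^2 - 4·x^3)·Dx  (order 1).
h: a_k = -1, -3/2, 9/8, -3/16, -75/128, 171/256, -147/1024, -867/2048, …
ICs: h(0) = -1.

f: a_k = -2, -1, 1/4, -1/8, 5/64, -7/128, 21/512, -33/1024, …
Change of var in L_f (x↦r) gives L₀.
Differentiate: ansatz ord ≤ ord L₀ ⇒ L.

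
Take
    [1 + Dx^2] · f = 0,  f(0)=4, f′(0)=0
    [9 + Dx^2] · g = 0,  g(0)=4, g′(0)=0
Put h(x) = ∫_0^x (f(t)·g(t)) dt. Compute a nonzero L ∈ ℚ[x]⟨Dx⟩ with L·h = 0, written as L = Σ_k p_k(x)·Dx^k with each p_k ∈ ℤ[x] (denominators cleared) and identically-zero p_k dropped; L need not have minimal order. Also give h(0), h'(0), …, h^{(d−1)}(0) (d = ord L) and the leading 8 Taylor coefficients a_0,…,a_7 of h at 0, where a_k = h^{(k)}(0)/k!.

f: a_k = 4, 0, -2, 0, 1/6, 0, -1/180, 0, …
g: a_k = 4, 0, -18, 0, 27/2, 0, -81/20, 0, …
Sym-product of L_f,L_g gives L₀ (≤ ord 4).
h=∫h₀ ⇒ L = L₀·Dx.
L = 64·Dx + 20·Dx^3 + Dx^5  (order 5).
h: a_k = 0, 16, 0, -80/3, 0, 272/15, 0, -416/63, …
ICs: h(0) = 0, h′(0) = 16, h′′(0) = 0, h′′′(0) = -160, h′′′′(0) = 0.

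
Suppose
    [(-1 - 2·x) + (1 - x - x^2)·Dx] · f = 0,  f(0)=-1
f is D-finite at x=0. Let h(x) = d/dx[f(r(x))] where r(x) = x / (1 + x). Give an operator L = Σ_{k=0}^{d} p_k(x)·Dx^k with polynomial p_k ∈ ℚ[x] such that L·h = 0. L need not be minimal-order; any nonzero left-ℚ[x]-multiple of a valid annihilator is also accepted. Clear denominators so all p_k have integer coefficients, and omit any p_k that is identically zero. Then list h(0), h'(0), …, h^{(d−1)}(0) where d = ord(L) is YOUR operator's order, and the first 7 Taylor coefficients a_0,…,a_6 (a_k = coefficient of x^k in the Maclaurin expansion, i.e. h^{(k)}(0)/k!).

f: a_k = -1, -1, -2, -3, -5, -8, -13, …
L₀ from L_f via x↦r, Dx↦r'^{-1}Dx.
Derive L from L₀ (diff closure).
L = (2 + 6·x + 12·x^2 + 6·x^3) + (-1 - 5·x - 6·x^2 + x^3 + 3·x^4)·Dx  (order 1).
h: a_k = -1, -2, 0, -4, 5, -12, 21, …
ICs: h(0) = -1.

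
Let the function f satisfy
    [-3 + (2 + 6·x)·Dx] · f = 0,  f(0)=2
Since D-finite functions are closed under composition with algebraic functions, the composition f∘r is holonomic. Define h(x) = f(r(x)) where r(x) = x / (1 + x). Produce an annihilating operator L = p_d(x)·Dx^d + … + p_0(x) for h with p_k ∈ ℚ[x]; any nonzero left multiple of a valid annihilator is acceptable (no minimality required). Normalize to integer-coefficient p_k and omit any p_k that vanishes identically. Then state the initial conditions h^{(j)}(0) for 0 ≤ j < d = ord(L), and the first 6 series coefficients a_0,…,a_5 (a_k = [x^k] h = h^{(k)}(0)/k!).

L = -3 + (2 + 10·x + 8·x^2)·Dx  (order 1).
h: a_k = 2, 3, -21/4, 87/8, -1677/64, 9069/128, …
ICs: h(0) = 2.

f: a_k = 2, 3, -9/4, 27/8, -405/64, 1701/128, …
L₀ from L_f via x↦r, Dx↦r'^{-1}Dx.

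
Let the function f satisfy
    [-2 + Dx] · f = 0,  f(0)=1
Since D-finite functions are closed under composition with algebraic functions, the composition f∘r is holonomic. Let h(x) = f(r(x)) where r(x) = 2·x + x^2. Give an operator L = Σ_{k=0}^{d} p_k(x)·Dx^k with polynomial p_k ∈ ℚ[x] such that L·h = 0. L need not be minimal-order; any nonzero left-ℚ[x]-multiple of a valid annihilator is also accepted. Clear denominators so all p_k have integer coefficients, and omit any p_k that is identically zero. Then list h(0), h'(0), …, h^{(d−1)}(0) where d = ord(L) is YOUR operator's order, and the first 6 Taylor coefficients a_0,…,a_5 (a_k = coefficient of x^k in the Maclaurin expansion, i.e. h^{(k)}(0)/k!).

f: a_k = 1, 2, 2, 4/3, 2/3, 4/15, …
Change of var in L_f (x↦r) gives L₀.
L = (-4 - 4·x) + Dx  (order 1).
h: a_k = 1, 4, 10, 56/3, 86/3, 568/15, …
ICs: h(0) = 1.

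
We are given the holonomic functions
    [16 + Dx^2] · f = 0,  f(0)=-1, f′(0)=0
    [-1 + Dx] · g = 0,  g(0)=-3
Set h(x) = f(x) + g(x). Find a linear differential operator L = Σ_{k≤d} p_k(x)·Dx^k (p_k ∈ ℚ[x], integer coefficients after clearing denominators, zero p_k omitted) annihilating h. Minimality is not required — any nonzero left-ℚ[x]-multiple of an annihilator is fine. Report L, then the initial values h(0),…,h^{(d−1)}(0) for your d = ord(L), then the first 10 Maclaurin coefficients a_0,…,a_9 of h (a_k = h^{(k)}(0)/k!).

L = -16 + 16·Dx - Dx^2 + Dx^3  (order 3).
h: a_k = -4, -3, 13/2, -1/2, -259/24, -1/40, 4093/720, -1/1680, -65539/40320, -1/120960, …
ICs: h(0) = -4, h′(0) = -3, h′′(0) = 13.

f: a_k = -1, 0, 8, 0, -32/3, 0, 256/45, 0, -512/315, 0, …
g: a_k = -3, -3, -3/2, -1/2, -1/8, -1/40, -1/240, -1/1680, -1/13440, -1/120960, …
h₀=f+g: left-lcm gives L₀, ord ≤ 3.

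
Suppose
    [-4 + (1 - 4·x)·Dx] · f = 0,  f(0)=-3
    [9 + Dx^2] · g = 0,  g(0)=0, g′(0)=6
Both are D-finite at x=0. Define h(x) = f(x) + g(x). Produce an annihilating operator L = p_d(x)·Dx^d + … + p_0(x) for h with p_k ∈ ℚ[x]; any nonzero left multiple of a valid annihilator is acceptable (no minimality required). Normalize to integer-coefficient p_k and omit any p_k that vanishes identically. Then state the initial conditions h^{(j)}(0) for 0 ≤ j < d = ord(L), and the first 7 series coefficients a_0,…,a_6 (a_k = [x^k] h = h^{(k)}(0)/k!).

L = (3780 - 2592·x + 5184·x^2) + (-369 + 2124·x - 3888·x^2 + 5184·x^3)·Dx + (420 - 288·x + 576·x^2)·Dx^2 + (-41 + 236·x - 432·x^2 + 576·x^3)·Dx^3  (order 3).
h: a_k = -3, -6, -48, -201, -768, -61359/20, -12288, …
ICs: h(0) = -3, h′(0) = -6, h′′(0) = -96.

f: a_k = -3, -12, -48, -192, -768, -3072, -12288, …
g: a_k = 0, 6, 0, -9, 0, 81/20, 0, …
L₀ := lclm(L_f,L_g); ord L₀ ≤ 1+2.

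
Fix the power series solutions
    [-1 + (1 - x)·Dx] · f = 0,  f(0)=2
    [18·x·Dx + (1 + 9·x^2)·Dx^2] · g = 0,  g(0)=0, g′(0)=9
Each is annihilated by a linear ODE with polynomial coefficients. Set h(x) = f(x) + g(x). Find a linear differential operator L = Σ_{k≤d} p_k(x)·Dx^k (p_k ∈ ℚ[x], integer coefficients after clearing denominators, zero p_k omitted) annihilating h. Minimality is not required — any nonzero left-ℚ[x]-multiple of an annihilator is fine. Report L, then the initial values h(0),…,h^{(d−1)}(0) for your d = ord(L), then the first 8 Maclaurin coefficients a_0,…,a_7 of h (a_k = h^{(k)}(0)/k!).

L = (-18 + 72·x + 486·x^2)·Dx + (12 - 18·x - 180·x^2 + 486·x^3)·Dx^2 + (-1 - 8·x - 72·x^3 + 81·x^4)·Dx^3  (order 3).
h: a_k = 2, 11, 2, -25, 2, 739/5, 2, -6547/7, …
ICs: h(0) = 2, h′(0) = 11, h′′(0) = 4.

f: a_k = 2, 2, 2, 2, 2, 2, 2, 2, …
g: a_k = 0, 9, 0, -27, 0, 729/5, 0, -6561/7, …
Weyl lclm of L_f,L_g ⇒ L₀ (ord ≤ 3).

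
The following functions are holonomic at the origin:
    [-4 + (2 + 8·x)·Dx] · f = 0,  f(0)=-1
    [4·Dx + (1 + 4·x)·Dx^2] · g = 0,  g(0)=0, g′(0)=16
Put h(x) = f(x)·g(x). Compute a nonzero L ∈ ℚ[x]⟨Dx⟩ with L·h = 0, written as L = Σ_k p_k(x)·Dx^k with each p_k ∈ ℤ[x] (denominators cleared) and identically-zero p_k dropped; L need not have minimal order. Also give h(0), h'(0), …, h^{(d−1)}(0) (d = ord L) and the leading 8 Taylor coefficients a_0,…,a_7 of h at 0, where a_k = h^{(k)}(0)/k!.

f: a_k = -1, -2, 2, -4, 10, -28, 84, -264, …
g: a_k = 0, 16, -32, 256/3, -256, 4096/5, -8192/3, 65536/7, …
Product ⇒ symmetric product L₀, ord ≤ 2.
L = 4 + (1 + 8·x + 16·x^2)·Dx^2  (order 2).
h: a_k = 0, -16, 0, 32/3, -128/3, 2272/15, -7936/15, 194752/105, …
ICs: h(0) = 0, h′(0) = -16.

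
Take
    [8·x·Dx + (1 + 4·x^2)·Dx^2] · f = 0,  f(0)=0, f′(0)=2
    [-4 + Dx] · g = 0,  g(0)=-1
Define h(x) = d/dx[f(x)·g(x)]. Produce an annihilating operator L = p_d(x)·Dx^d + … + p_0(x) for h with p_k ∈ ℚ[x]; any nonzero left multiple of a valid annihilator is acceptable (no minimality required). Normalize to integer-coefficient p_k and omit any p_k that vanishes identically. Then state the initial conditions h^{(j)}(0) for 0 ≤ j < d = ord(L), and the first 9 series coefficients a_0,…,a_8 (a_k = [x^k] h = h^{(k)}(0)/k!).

f: a_k = 0, 2, 0, -8/3, 0, 32/5, 0, -128/7, 0, …
g: a_k = -1, -4, -8, -32/3, -32/3, -128/15, -256/45, -1024/315, -512/315, …
L₀ := L_f ⊗_s L_g (sym. prod.), ord ≤ 2.
Derive L from L₀ (diff closure).
L = (8 - 64·x + 224·x^2 - 256·x^3 + 256·x^4) + (-6 + 24·x - 88·x^2 + 96·x^3 - 128·x^4)·Dx + (1 - 2·x + 8·x^2 - 8·x^3 + 16·x^4)·Dx^2  (order 2).
h: a_k = -2, -16, -40, -128/3, -32, -256/3, -1664/15, 53248/315, 31232/105, …
ICs: h(0) = -2, h′(0) = -16.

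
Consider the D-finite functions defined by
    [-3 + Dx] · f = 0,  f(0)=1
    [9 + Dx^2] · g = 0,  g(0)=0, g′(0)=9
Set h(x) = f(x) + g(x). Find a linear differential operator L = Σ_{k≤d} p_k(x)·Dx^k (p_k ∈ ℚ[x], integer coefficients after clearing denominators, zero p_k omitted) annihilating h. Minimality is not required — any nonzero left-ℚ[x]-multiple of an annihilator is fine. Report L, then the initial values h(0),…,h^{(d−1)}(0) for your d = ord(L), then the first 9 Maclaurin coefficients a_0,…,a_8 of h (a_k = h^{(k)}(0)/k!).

L = -27 + 9·Dx - 3·Dx^2 + Dx^3  (order 3).
h: a_k = 1, 12, 9/2, -9, 27/8, 81/10, 81/80, -243/280, 729/4480, …
ICs: h(0) = 1, h′(0) = 12, h′′(0) = 9.

f: a_k = 1, 3, 9/2, 9/2, 27/8, 81/40, 81/80, 243/560, 729/4480, …
g: a_k = 0, 9, 0, -27/2, 0, 243/40, 0, -729/560, 0, …
h₀=f+g: left-lcm gives L₀, ord ≤ 3.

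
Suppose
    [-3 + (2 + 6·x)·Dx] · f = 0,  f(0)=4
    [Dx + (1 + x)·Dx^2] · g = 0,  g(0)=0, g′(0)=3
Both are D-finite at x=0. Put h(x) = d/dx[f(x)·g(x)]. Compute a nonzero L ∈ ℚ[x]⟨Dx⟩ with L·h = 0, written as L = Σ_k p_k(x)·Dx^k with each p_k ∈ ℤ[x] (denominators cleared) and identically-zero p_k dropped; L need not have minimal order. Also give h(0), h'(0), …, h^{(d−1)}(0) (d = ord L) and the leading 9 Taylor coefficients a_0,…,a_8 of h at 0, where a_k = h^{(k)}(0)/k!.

f: a_k = 4, 6, -9/2, 27/4, -405/32, 1701/64, -15309/256, 72171/512, -2814669/8192, …
g: a_k = 0, 3, -3/2, 1, -3/4, 3/5, -1/2, 3/7, -3/8, …
Product ⇒ symmetric product L₀, ord ≤ 2.
Derive L from L₀ (diff closure).
L = (3 + 126·x + 27·x^2) + (128 + 648·x + 864·x^2 + 216·x^3)·Dx + (28 + 208·x + 504·x^2 + 432·x^3 + 108·x^4)·Dx^2  (order 2).
h: a_k = 12, 24, -111/2, 120, -8751/32, 53013/80, -2159127/1280, 2490969/560, -689374929/57344, …
ICs: h(0) = 12, h′(0) = 24.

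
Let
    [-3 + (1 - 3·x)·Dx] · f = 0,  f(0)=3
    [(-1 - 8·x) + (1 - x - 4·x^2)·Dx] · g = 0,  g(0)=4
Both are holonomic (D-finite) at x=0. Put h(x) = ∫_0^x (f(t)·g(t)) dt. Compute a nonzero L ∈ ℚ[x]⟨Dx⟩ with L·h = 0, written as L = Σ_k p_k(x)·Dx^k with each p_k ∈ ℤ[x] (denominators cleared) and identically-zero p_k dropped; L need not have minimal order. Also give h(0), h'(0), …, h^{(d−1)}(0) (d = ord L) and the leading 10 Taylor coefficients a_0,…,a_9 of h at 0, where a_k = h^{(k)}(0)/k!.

f: a_k = 3, 9, 27, 81, 243, 729, 2187, 6561, 19683, 59049, …
g: a_k = 4, 4, 20, 36, 116, 260, 724, 1764, 4660, 11716, …
f·g: L₀ = L_f ⊗_s L_g, ord ≤ 1·1.
h=∫h₀ ⇒ L = L₀·Dx.
L = (-4 - 2·x + 36·x^2)·Dx + (1 - 4·x - x^2 + 12·x^3)·Dx^2  (order 2).
h: a_k = 0, 12, 24, 68, 180, 2508/5, 1384, 27084/7, 10818, 91204/3, …
ICs: h(0) = 0, h′(0) = 12.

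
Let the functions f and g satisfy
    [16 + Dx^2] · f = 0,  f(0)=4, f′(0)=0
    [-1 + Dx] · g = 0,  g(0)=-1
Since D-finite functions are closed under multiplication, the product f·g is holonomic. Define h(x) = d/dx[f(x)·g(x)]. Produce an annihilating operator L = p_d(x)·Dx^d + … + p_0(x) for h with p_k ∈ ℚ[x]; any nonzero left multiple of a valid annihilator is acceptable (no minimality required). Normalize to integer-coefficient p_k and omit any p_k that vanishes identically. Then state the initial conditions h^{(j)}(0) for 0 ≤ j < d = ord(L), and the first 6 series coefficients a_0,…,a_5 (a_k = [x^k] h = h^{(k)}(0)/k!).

L = 17 - 2·Dx + Dx^2  (order 2).
h: a_k = -4, 60, 94, -322/3, -1121/6, 33/2, …
ICs: h(0) = -4, h′(0) = 60.

f: a_k = 4, 0, -32, 0, 128/3, 0, …
g: a_k = -1, -1, -1/2, -1/6, -1/24, -1/120, …
L₀ := L_f ⊗_s L_g (sym. prod.), ord ≤ 2.
h₀' ⇒ L via d/dx closure of L₀.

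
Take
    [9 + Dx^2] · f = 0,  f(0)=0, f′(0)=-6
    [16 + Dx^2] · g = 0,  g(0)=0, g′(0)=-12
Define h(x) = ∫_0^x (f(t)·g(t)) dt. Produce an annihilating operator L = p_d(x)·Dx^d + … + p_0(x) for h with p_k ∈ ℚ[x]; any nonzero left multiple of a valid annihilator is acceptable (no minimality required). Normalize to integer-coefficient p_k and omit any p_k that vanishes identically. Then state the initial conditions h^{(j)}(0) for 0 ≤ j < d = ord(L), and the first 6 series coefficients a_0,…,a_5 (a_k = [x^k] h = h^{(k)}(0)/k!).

L = 49·Dx + 50·Dx^3 + Dx^5  (order 5).
h: a_k = 0, 0, 0, 24, 0, -60, …
ICs: h(0) = 0, h′(0) = 0, h′′(0) = 0, h′′′(0) = 144, h′′′′(0) = 0.

f: a_k = 0, -6, 0, 9, 0, -81/20, …
g: a_k = 0, -12, 0, 32, 0, -128/5, …
f·g: L₀ = L_f ⊗_s L_g, ord ≤ 2·2.
∫: right-multiply L₀ by Dx.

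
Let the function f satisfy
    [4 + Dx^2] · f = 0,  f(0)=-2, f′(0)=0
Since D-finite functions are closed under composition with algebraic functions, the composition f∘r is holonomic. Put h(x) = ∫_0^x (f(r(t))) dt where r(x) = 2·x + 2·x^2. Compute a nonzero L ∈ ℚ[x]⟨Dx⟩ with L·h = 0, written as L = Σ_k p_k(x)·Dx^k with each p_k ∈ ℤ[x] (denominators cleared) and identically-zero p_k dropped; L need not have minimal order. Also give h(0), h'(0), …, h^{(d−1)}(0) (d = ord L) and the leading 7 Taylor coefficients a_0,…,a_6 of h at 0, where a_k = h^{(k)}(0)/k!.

L = (16 + 96·x + 192·x^2 + 128·x^3)·Dx - 2·Dx^2 + (1 + 2·x)·Dx^3  (order 3).
h: a_k = 0, -2, 0, 16/3, 8, -16/15, -128/9, …
ICs: h(0) = 0, h′(0) = -2, h′′(0) = 0.

f: a_k = -2, 0, 4, 0, -4/3, 0, 8/45, …
Substitute x→r, Dx→(1/r')Dx; clear ⇒ L₀.
∫: right-multiply L₀ by Dx.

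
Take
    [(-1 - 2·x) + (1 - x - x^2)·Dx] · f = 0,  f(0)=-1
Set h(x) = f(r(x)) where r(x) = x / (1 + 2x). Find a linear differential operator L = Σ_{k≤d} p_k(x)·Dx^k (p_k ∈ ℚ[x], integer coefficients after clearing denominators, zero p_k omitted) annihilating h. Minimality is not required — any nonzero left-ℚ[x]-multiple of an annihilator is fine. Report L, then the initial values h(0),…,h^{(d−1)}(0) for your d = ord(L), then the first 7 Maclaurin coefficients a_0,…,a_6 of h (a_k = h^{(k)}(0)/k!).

L = (-1 - 4·x) + (1 + 5·x + 7·x^2 + 2·x^3)·Dx  (order 1).
h: a_k = -1, -1, 0, 1, -3, 8, -21, …
ICs: h(0) = -1.

f: a_k = -1, -1, -2, -3, -5, -8, -13, …
h₀=f(r): pull back L_f along r ⇒ L₀.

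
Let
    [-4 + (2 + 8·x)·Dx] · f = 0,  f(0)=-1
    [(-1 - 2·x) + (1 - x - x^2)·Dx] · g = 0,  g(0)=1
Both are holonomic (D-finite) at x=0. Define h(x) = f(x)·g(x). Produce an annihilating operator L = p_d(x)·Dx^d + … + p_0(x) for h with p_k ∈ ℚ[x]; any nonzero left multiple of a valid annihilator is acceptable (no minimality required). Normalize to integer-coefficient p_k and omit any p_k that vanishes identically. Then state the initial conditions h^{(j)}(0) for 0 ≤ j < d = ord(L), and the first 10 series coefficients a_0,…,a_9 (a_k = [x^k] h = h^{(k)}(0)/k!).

L = (3 + 4·x + 6·x^2) + (-1 - 3·x + 5·x^2 + 4·x^3)·Dx  (order 1).
h: a_k = -1, -3, -2, -9, -1, -38, 45, -257, 646, -2471, …
ICs: h(0) = -1.

f: a_k = -1, -2, 2, -4, 10, -28, 84, -264, 858, -2860, …
g: a_k = 1, 1, 2, 3, 5, 8, 13, 21, 34, 55, …
Product ⇒ symmetric product L₀, ord ≤ 1.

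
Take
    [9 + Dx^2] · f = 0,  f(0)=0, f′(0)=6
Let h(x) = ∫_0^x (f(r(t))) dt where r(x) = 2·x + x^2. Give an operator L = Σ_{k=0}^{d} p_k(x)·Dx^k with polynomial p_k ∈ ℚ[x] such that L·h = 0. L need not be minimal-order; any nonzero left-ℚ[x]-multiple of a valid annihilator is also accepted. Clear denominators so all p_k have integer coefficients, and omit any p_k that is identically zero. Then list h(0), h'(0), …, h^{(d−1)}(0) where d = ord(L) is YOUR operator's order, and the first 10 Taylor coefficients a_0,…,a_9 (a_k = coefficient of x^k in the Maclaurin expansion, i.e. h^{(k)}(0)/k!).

L = (36 + 108·x + 108·x^2 + 36·x^3)·Dx - Dx^2 + (1 + x)·Dx^3  (order 3).
h: a_k = 0, 0, 6, 2, -18, -108/5, 63/5, 45, 1863/70, -126/5, …
ICs: h(0) = 0, h′(0) = 0, h′′(0) = 12.

f: a_k = 0, 6, 0, -9, 0, 81/20, 0, -243/280, 0, 243/2240, …
f∘r: x↦r, Dx↦Dx/r' in L_f ⇒ L₀.
h=∫₀ˣh₀: take L = L₀·Dx.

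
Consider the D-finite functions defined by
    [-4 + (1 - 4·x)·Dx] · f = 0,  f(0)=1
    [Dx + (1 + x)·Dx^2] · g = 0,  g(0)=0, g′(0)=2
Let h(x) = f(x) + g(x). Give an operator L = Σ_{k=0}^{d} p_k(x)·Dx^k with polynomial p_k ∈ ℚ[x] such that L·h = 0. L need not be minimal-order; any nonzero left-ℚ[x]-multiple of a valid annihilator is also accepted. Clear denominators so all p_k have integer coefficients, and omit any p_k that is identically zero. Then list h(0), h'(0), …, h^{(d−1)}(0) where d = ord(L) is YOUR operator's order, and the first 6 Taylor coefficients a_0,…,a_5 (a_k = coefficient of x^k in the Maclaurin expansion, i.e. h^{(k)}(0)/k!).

f: a_k = 1, 4, 16, 64, 256, 1024, …
g: a_k = 0, 2, -1, 2/3, -1/2, 2/5, …
f+g: L₀ = lclm(L_f,L_g), ord ≤ 1+2.
L = (112 + 32·x)·Dx + (94 + 208·x + 64·x^2)·Dx^2 + (-9 + 23·x + 48·x^2 + 16·x^3)·Dx^3  (order 3).
h: a_k = 1, 6, 15, 194/3, 511/2, 5122/5, …
ICs: h(0) = 1, h′(0) = 6, h′′(0) = 30.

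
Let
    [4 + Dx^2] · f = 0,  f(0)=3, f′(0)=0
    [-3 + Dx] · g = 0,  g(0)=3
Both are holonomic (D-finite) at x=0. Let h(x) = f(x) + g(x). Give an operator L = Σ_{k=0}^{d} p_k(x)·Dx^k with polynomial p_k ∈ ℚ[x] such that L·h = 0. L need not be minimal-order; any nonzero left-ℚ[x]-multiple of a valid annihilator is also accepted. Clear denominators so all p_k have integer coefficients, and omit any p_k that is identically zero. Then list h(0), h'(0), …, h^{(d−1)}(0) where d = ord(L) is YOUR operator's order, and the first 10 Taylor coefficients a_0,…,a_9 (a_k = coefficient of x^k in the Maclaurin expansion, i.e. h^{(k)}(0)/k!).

f: a_k = 3, 0, -6, 0, 2, 0, -4/15, 0, 2/105, 0, …
g: a_k = 3, 9, 27/2, 27/2, 81/8, 243/40, 243/80, 729/560, 2187/4480, 729/4480, …
h₀=f+g: left-lcm gives L₀, ord ≤ 3.
L = -12 + 4·Dx - 3·Dx^2 + Dx^3  (order 3).
h: a_k = 6, 9, 15/2, 27/2, 97/8, 243/40, 133/48, 729/560, 6817/13440, 729/4480, …
ICs: h(0) = 6, h′(0) = 9, h′′(0) = 15.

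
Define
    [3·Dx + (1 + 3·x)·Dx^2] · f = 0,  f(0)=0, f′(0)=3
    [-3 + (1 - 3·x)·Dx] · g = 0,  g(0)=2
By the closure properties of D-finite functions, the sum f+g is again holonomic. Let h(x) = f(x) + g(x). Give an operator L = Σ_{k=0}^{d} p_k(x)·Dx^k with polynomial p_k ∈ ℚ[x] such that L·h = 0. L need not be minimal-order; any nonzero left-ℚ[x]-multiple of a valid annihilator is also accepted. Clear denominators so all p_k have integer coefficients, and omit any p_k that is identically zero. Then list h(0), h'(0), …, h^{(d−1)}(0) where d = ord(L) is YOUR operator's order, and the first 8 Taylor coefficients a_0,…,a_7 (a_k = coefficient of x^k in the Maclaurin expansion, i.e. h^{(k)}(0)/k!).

L = (-30 - 18·x)·Dx + (-4 - 48·x - 36·x^2)·Dx^2 + (1 + x - 9·x^2 - 9·x^3)·Dx^3  (order 3).
h: a_k = 2, 9, 27/2, 63, 567/4, 2673/5, 2673/2, 32805/7, …
ICs: h(0) = 2, h′(0) = 9, h′′(0) = 27.

f: a_k = 0, 3, -9/2, 9, -81/4, 243/5, -243/2, 2187/7, …
g: a_k = 2, 6, 18, 54, 162, 486, 1458, 4374, …
f+g: L₀ = lclm(L_f,L_g), ord ≤ 2+1.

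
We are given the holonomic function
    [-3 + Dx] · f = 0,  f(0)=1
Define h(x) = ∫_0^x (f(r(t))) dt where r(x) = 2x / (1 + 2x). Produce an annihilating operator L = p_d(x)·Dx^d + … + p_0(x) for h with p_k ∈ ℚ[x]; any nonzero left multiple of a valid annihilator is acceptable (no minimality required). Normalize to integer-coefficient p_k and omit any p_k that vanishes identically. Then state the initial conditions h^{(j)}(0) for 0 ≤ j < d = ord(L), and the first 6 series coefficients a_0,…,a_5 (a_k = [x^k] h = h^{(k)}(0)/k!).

L = -6·Dx + (1 + 4·x + 4·x^2)·Dx^2  (order 2).
h: a_k = 0, 1, 3, 2, -3, 6/5, …
ICs: h(0) = 0, h′(0) = 1.

f: a_k = 1, 3, 9/2, 9/2, 27/8, 81/40, …
L₀ from L_f via x↦r, Dx↦r'^{-1}Dx.
h=∫₀ˣh₀: take L = L₀·Dx.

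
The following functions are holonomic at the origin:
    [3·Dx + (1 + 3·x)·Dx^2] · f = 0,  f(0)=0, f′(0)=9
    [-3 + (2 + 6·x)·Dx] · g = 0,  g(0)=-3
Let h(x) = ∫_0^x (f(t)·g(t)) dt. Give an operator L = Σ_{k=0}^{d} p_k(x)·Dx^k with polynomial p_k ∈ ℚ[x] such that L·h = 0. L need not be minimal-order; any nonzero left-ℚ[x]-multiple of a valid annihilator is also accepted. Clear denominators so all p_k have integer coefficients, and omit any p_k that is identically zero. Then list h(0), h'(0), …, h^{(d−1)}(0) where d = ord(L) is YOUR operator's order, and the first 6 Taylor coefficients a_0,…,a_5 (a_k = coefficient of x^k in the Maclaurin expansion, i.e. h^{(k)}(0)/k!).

L = 9·Dx + (4 + 24·x + 36·x^2)·Dx^3  (order 3).
h: a_k = 0, 0, -27/2, 0, 81/32, -243/40, …
ICs: h(0) = 0, h′(0) = 0, h′′(0) = -27.

f: a_k = 0, 9, -27/2, 27, -243/4, 729/5, …
g: a_k = -3, -9/2, 27/8, -81/16, 1215/128, -5103/256, …
Sym-product of L_f,L_g gives L₀ (≤ ord 2).
Integrate: L := L₀·Dx.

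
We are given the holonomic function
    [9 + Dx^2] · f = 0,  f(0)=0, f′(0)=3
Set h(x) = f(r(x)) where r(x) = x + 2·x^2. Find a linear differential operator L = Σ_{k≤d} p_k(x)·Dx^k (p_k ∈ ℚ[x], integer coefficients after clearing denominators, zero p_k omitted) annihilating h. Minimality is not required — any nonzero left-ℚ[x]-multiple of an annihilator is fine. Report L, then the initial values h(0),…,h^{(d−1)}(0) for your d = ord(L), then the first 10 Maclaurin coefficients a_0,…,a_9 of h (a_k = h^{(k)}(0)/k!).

L = (9 + 108·x + 432·x^2 + 576·x^3) - 4·Dx + (1 + 4·x)·Dx^2  (order 2).
h: a_k = 0, 3, 6, -9/2, -27, -2079/40, -63/4, 45117/560, 6237/40, 562707/4480, …
ICs: h(0) = 0, h′(0) = 3.

f: a_k = 0, 3, 0, -9/2, 0, 81/40, 0, -243/560, 0, 243/4480, …
Substitute x→r, Dx→(1/r')Dx; clear ⇒ L₀.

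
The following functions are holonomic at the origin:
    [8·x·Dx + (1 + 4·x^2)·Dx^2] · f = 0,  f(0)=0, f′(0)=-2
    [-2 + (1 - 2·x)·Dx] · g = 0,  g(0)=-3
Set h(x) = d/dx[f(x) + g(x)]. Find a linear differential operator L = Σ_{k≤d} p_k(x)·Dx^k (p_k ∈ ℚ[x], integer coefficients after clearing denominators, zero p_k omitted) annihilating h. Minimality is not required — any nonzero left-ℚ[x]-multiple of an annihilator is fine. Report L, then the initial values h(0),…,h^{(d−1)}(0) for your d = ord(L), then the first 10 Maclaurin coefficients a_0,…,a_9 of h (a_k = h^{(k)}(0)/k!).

L = (8 - 64·x - 96·x^2) + (-8 + 8·x - 32·x^2 - 96·x^3)·Dx + (1 - 16·x^4)·Dx^2  (order 2).
h: a_k = -8, -24, -64, -192, -512, -1152, -2560, -6144, -14336, -30720, …
ICs: h(0) = -8, h′(0) = -24.

f: a_k = 0, -2, 0, 8/3, 0, -32/5, 0, 128/7, 0, -512/9, …
g: a_k = -3, -6, -12, -24, -48, -96, -192, -384, -768, -1536, …
L₀ := lclm(L_f,L_g); ord L₀ ≤ 2+1.
Differentiate: ansatz ord ≤ ord L₀ ⇒ L.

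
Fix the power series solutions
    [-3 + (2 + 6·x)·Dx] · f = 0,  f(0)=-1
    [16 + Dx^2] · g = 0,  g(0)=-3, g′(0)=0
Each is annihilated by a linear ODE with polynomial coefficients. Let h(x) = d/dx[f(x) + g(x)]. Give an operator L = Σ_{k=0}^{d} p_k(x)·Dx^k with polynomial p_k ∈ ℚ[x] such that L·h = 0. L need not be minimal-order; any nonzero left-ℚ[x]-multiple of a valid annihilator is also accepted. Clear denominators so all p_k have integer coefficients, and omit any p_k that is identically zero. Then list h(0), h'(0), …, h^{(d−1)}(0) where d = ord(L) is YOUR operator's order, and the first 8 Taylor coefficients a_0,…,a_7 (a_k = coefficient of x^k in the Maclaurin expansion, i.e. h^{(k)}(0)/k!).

L = (-9552 - 18432·x - 27648·x^2) + (-2912 - 21024·x - 55296·x^2 - 55296·x^3)·Dx + (-597 - 1152·x - 1728·x^2)·Dx^2 + (-182 - 1314·x - 3456·x^2 - 3456·x^3)·Dx^3  (order 3).
h: a_k = -3/2, 201/4, -81/16, -3691/32, -8505/256, 491779/2560, -505197/2048, 278763029/430080, …
ICs: h(0) = -3/2, h′(0) = 201/4, h′′(0) = -81/8.

f: a_k = -1, -3/2, 9/8, -27/16, 405/128, -1701/256, 15309/1024, -72171/2048, …
g: a_k = -3, 0, 24, 0, -32, 0, 256/15, 0, …
Sum ⇒ L₀ = lclm(L_f,L_g) in ℚ(x)⟨Dx⟩.
Derive L from L₀ (diff closure).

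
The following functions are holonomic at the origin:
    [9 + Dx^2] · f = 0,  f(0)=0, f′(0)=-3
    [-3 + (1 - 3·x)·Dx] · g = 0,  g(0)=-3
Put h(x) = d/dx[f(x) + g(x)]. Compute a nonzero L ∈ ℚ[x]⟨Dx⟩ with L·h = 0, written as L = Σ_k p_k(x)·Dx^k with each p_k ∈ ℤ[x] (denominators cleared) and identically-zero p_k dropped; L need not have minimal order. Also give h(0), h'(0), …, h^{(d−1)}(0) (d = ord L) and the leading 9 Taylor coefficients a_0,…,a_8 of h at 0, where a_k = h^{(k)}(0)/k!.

f: a_k = 0, -3, 0, 9/2, 0, -81/40, 0, 243/560, 0, …
g: a_k = -3, -9, -27, -81, -243, -729, -2187, -6561, -19683, …
L₀ := lclm(L_f,L_g); ord L₀ ≤ 2+1.
h₀' ⇒ L via d/dx closure of L₀.
L = (702 - 324·x + 486·x^2) + (-63 + 243·x - 243·x^2 + 243·x^3)·Dx + (78 - 36·x + 54·x^2)·Dx^2 + (-7 + 27·x - 27·x^2 + 27·x^3)·Dx^3  (order 3).
h: a_k = -12, -54, -459/2, -972, -29241/8, -13122, -3673917/80, -157464, -2380857867/4480, …
ICs: h(0) = -12, h′(0) = -54, h′′(0) = -459.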